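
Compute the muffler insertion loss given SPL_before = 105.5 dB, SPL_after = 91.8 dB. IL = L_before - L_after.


Insertion loss = SPL without muffler - SPL with muffler
IL = 105.5 - 91.8 = 13.7 dB


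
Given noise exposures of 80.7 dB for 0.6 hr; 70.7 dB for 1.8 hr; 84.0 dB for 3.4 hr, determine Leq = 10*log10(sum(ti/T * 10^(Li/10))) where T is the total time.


T_total = 0.6 + 1.8 + 3.4 = 5.8 hr
(0.6/5.8) * 10^(80.7/10) = 1.21541e+07
(1.8/5.8) * 10^(70.7/10) = 3.64623e+06
(3.4/5.8) * 10^(84.0/10) = 1.47249e+08
Sum = 1.21541e+07 + 3.64623e+06 + 1.47249e+08 = 1.63049e+08
Leq = 10*log10(1.63049e+08) = 82.123 dB


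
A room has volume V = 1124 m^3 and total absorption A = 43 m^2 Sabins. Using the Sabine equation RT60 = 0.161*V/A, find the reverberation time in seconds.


RT60 = 0.161 * 1124 / 43 = 4.2085 s


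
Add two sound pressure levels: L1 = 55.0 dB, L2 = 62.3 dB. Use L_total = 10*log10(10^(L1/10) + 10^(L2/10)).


10^(55.0/10) = 316228
10^(62.3/10) = 1.69824e+06
Sum = 316228 + 1.69824e+06 = 2.01447e+06
L_total = 10*log10(2.01447e+06) = 63.042 dB


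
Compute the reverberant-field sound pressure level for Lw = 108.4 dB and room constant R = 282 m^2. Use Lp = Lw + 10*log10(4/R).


4/R = 4/282 = 0.0141844
Lp = 108.4 + 10*log10(0.0141844) = 89.918 dB


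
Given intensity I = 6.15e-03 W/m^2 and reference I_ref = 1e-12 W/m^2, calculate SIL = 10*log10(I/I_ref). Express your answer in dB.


I / I_ref = 6.15e-03 / 1e-12 = 6.15e+09
SIL = 10 * log10(6.15e+09) = 97.889 dB


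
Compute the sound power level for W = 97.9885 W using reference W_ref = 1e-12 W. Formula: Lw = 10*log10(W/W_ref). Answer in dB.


W / W_ref = 97.9885 / 1e-12 = 9.79885e+13
Lw = 10 * log10(9.79885e+13) = 139.91 dB


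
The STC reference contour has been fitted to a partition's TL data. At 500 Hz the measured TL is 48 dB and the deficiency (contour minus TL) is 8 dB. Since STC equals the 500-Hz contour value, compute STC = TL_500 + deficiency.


By ASTM E413, STC = value of the fitted reference contour at 500 Hz.
Contour value at 500 Hz = TL_500 + deficiency = 48 + 8 = 56
STC = 56


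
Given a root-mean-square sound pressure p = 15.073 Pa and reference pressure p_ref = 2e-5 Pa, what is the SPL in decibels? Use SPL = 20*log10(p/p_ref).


p / p_ref = 15.073 / 2e-5 = 753650
SPL = 20 * log10(753650) = 117.54 dB


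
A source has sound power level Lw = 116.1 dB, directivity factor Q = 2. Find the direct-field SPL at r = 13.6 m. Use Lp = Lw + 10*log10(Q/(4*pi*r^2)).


4*pi*r^2 = 4*pi*13.6^2 = 2324.28 m^2
Q / (4*pi*r^2) = 2 / 2324.28 = 0.000860482
Lp = 116.1 + 10*log10(0.000860482) = 85.447 dB


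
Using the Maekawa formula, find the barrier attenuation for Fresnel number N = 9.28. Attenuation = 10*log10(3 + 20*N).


3 + 20*N = 3 + 20*9.28 = 188.6
Att = 10*log10(188.6) = 22.755 dB


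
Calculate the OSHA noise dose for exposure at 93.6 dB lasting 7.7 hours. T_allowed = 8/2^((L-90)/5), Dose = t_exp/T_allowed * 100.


T_allowed = 8 / 2^((93.6 - 90)/5) = 4.85678 hr
Dose = 7.7 / 4.85678 * 100 = 158.54 %


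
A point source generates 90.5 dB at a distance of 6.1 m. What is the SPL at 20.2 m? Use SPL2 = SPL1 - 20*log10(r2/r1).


r2/r1 = 20.2/6.1 = 3.31148
Correction = 20*log10(3.31148) = 10.4004 dB
SPL2 = 90.5 - 10.4004 = 80.1 dB


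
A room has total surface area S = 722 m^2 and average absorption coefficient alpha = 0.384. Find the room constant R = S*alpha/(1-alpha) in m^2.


R = 722 * 0.384 / (1 - 0.384) = 450.08 m^2


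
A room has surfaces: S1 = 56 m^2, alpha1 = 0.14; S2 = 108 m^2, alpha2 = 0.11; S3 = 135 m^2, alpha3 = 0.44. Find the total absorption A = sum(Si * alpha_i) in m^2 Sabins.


56 * 0.14 = 7.84
108 * 0.11 = 11.88
135 * 0.44 = 59.4
A_total = 7.84 + 11.88 + 59.4 = 79.12 m^2


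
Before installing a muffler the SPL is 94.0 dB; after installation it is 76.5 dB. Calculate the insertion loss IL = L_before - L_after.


Insertion loss = SPL without muffler - SPL with muffler
IL = 94.0 - 76.5 = 17.5 dB


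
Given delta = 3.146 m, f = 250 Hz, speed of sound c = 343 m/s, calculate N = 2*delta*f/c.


N = 2*delta*f/c = 2*delta/lambda, where lambda = c/f
lambda = 343 / 250 = 1.372 m
N = 2 * 3.146 / 1.372 = 4.586


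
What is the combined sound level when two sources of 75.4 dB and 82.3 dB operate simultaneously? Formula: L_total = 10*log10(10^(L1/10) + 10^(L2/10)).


10^(75.4/10) = 3.46737e+07
10^(82.3/10) = 1.69824e+08
Sum = 3.46737e+07 + 1.69824e+08 = 2.04498e+08
L_total = 10*log10(2.04498e+08) = 83.107 dB


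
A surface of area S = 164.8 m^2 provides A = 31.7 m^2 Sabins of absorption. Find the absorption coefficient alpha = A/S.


Absorption coefficient = absorbed power / incident power
alpha = A / S = 31.7 / 164.8 = 0.19235


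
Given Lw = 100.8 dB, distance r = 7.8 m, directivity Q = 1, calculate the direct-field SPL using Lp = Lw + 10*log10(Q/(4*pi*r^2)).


4*pi*r^2 = 4*pi*7.8^2 = 764.538 m^2
Q / (4*pi*r^2) = 1 / 764.538 = 0.00130798
Lp = 100.8 + 10*log10(0.00130798) = 71.966 dB


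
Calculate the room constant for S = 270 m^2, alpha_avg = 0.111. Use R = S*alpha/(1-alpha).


R = 270 * 0.111 / (1 - 0.111) = 33.712 m^2


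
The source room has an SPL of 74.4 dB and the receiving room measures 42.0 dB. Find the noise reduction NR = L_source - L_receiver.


NR = L_source - L_receiver (difference between source and receiving room levels)
NR = 74.4 - 42.0 = 32.4 dB


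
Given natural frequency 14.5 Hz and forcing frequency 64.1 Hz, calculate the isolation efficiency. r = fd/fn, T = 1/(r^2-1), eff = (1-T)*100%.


r = 64.1 / 14.5 = 4.42069
r^2 - 1 = 4.42069^2 - 1 = 18.5425
T = 1/18.5425 = 0.0539302
Efficiency = (1 - 0.0539302)*100 = 94.607 %


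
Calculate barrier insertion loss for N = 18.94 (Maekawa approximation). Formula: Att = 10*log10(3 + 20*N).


3 + 20*N = 3 + 20*18.94 = 381.8
Att = 10*log10(381.8) = 25.818 dB


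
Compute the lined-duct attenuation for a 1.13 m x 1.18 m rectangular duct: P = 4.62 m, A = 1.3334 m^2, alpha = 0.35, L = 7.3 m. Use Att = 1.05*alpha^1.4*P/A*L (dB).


alpha^1.4 = 0.35^1.4 = 0.229983
Attenuation rate = 1.05 * alpha^1.4 * P / A
= 1.05 * 0.229983 * 4.62 / 1.3334 = 0.836694 dB/m
Total Att = 0.836694 * 7.3 = 6.1079 dB


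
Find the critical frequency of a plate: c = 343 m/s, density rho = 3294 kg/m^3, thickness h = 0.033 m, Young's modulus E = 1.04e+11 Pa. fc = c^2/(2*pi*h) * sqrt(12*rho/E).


12*rho/E = 12*3294/1.04e+11 = 3.80077e-07
sqrt(12*rho/E) = sqrt(3.80077e-07) = 0.000616504
c^2/(2*pi*h) = 343^2/(2*pi*0.033) = 567407
fc = 567407 * 0.000616504 = 349.81 Hz


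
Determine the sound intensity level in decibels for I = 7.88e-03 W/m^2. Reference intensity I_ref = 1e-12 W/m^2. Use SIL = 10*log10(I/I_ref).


I / I_ref = 7.88e-03 / 1e-12 = 7.88e+09
SIL = 10 * log10(7.88e+09) = 98.965 dB


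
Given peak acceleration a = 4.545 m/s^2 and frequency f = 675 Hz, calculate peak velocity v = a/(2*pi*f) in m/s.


omega = 2*pi*f = 2*pi*675 = 4241.15 rad/s
v = a / omega = 4.545 / 4241.15 = 0.0010716 m/s


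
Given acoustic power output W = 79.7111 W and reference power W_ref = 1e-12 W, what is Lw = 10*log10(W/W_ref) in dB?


W / W_ref = 79.7111 / 1e-12 = 7.97111e+13
Lw = 10 * log10(7.97111e+13) = 139.02 dB


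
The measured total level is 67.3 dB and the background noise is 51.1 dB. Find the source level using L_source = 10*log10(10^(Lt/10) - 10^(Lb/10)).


10^(67.3/10) = 5.37032e+06
10^(51.1/10) = 128825
Difference = 5.37032e+06 - 128825 = 5.2415e+06
L_source = 10*log10(5.2415e+06) = 67.195 dB


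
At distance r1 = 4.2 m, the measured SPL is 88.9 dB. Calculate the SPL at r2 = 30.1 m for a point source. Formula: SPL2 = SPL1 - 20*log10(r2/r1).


r2/r1 = 30.1/4.2 = 7.16667
Correction = 20*log10(7.16667) = 17.1063 dB
SPL2 = 88.9 - 17.1063 = 71.794 dB


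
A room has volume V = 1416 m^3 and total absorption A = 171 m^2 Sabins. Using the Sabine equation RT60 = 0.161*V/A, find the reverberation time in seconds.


RT60 = 0.161 * 1416 / 171 = 1.3332 s


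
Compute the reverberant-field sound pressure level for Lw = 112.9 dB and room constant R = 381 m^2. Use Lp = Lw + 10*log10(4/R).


4/R = 4/381 = 0.0104987
Lp = 112.9 + 10*log10(0.0104987) = 93.111 dB


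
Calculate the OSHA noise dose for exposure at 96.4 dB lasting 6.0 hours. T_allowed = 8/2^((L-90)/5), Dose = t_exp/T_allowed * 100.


T_allowed = 8 / 2^((96.4 - 90)/5) = 3.29436 hr
Dose = 6.0 / 3.29436 * 100 = 182.13 %


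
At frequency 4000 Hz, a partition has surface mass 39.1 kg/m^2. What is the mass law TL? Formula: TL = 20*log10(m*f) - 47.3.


m * f = 39.1 * 4000 = 156400
20*log10(156400) = 103.885 dB
TL = 103.885 - 47.3 = 56.585 dB


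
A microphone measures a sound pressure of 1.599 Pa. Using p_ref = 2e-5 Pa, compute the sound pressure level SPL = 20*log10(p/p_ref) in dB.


p / p_ref = 1.599 / 2e-5 = 79950
SPL = 20 * log10(79950) = 98.056 dB


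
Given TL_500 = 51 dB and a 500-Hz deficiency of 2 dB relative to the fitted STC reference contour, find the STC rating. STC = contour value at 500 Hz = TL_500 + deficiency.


By ASTM E413, STC = value of the fitted reference contour at 500 Hz.
Contour value at 500 Hz = TL_500 + deficiency = 51 + 2 = 53
STC = 53


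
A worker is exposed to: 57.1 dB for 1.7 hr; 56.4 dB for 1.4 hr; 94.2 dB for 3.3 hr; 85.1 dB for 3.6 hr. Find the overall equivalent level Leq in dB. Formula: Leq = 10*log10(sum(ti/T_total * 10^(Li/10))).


T_total = 1.7 + 1.4 + 3.3 + 3.6 = 10.0 hr
(1.7/10.0) * 10^(57.1/10) = 87186.4
(1.4/10.0) * 10^(56.4/10) = 61112.2
(3.3/10.0) * 10^(94.2/10) = 8.67988e+08
(3.6/10.0) * 10^(85.1/10) = 1.16494e+08
Sum = 87186.4 + 61112.2 + 8.67988e+08 + 1.16494e+08 = 9.8463e+08
Leq = 10*log10(9.8463e+08) = 89.933 dB


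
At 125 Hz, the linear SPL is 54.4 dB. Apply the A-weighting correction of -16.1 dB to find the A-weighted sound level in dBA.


A-weighting table: 125 Hz -> -16.1 dB correction
SPL_A = SPL + correction = 54.4 + (-16.1) = 38.3 dBA


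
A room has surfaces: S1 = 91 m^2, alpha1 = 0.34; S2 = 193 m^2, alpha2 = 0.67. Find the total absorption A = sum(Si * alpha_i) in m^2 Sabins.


91 * 0.34 = 30.94
193 * 0.67 = 129.31
A_total = 30.94 + 129.31 = 160.25 m^2


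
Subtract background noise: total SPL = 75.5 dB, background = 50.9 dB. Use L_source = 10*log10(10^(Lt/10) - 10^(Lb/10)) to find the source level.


10^(75.5/10) = 3.54813e+07
10^(50.9/10) = 123027
Difference = 3.54813e+07 - 123027 = 3.53583e+07
L_source = 10*log10(3.53583e+07) = 75.485 dB


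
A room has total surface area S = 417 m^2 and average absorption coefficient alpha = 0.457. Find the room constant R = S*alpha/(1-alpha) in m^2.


R = 417 * 0.457 / (1 - 0.457) = 350.96 m^2


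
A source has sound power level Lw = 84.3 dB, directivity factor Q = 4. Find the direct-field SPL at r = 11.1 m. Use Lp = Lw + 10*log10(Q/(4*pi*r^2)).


4*pi*r^2 = 4*pi*11.1^2 = 1548.3 m^2
Q / (4*pi*r^2) = 4 / 1548.3 = 0.00258348
Lp = 84.3 + 10*log10(0.00258348) = 58.422 dB


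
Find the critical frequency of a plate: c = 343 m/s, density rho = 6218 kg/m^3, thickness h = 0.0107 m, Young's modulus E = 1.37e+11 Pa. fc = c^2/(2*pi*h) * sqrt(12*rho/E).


12*rho/E = 12*6218/1.37e+11 = 5.44642e-07
sqrt(12*rho/E) = sqrt(5.44642e-07) = 0.000737999
c^2/(2*pi*h) = 343^2/(2*pi*0.0107) = 1.74995e+06
fc = 1.74995e+06 * 0.000737999 = 1291.5 Hz


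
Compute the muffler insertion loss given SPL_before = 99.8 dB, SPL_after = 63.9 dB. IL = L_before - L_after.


Insertion loss = SPL without muffler - SPL with muffler
IL = 99.8 - 63.9 = 35.9 dB


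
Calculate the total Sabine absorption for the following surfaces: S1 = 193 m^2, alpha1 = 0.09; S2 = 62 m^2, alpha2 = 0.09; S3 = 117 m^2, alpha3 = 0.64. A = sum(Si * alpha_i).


193 * 0.09 = 17.37
62 * 0.09 = 5.58
117 * 0.64 = 74.88
A_total = 17.37 + 5.58 + 74.88 = 97.83 m^2


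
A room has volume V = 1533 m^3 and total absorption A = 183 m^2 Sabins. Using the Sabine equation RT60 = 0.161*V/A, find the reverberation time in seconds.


RT60 = 0.161 * 1533 / 183 = 1.3487 s


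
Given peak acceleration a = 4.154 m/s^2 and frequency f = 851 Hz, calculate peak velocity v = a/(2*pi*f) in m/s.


omega = 2*pi*f = 2*pi*851 = 5346.99 rad/s
v = a / omega = 4.154 / 5346.99 = 0.00077689 m/s


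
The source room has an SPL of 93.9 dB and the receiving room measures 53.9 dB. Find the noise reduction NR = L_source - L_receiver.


NR = L_source - L_receiver (difference between source and receiving room levels)
NR = 93.9 - 53.9 = 40 dB


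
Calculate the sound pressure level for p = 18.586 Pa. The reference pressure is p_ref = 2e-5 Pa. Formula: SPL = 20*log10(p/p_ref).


p / p_ref = 18.586 / 2e-5 = 929300
SPL = 20 * log10(929300) = 119.36 dB


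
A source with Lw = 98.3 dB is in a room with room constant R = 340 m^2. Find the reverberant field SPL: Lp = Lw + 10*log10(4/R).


4/R = 4/340 = 0.0117647
Lp = 98.3 + 10*log10(0.0117647) = 79.006 dB


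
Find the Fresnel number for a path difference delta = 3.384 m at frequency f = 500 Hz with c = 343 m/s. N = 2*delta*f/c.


N = 2*delta*f/c = 2*delta/lambda, where lambda = c/f
lambda = 343 / 500 = 0.686 m
N = 2 * 3.384 / 0.686 = 9.8659


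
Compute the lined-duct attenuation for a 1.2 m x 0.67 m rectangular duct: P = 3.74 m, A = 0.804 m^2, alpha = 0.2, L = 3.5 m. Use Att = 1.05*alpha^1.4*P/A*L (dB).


alpha^1.4 = 0.2^1.4 = 0.105061
Attenuation rate = 1.05 * alpha^1.4 * P / A
= 1.05 * 0.105061 * 3.74 / 0.804 = 0.513152 dB/m
Total Att = 0.513152 * 3.5 = 1.796 dB


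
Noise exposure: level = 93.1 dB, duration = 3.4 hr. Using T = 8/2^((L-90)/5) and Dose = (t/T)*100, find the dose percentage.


T_allowed = 8 / 2^((93.1 - 90)/5) = 5.20537 hr
Dose = 3.4 / 5.20537 * 100 = 65.317 %


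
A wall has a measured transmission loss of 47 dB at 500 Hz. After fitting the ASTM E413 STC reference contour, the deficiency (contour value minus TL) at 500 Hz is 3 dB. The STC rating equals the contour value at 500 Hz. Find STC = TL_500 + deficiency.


By ASTM E413, STC = value of the fitted reference contour at 500 Hz.
Contour value at 500 Hz = TL_500 + deficiency = 47 + 3 = 50
STC = 50


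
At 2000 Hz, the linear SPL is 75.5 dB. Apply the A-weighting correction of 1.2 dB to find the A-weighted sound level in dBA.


A-weighting table: 2000 Hz -> 1.2 dB correction
SPL_A = SPL + correction = 75.5 + (1.2) = 76.7 dBA


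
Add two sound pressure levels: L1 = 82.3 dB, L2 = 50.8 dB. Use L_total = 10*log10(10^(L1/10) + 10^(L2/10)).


10^(82.3/10) = 1.69824e+08
10^(50.8/10) = 120226
Sum = 1.69824e+08 + 120226 = 1.69944e+08
L_total = 10*log10(1.69944e+08) = 82.303 dB


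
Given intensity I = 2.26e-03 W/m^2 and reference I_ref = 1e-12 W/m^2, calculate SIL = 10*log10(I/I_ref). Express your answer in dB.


I / I_ref = 2.26e-03 / 1e-12 = 2.26e+09
SIL = 10 * log10(2.26e+09) = 93.541 dB


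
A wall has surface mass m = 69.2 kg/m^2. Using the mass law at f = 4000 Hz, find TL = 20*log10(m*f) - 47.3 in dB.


m * f = 69.2 * 4000 = 276800
20*log10(276800) = 108.843 dB
TL = 108.843 - 47.3 = 61.543 dB


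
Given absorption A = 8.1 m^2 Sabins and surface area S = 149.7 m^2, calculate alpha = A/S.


Absorption coefficient = absorbed power / incident power
alpha = A / S = 8.1 / 149.7 = 0.054108


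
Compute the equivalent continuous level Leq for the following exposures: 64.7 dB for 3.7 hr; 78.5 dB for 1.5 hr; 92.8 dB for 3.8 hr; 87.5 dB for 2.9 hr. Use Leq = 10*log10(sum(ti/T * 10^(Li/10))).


T_total = 3.7 + 1.5 + 3.8 + 2.9 = 11.9 hr
(3.7/11.9) * 10^(64.7/10) = 917603
(1.5/11.9) * 10^(78.5/10) = 8.92369e+06
(3.8/11.9) * 10^(92.8/10) = 6.08466e+08
(2.9/11.9) * 10^(87.5/10) = 1.37041e+08
Sum = 917603 + 8.92369e+06 + 6.08466e+08 + 1.37041e+08 = 7.55348e+08
Leq = 10*log10(7.55348e+08) = 88.781 dB


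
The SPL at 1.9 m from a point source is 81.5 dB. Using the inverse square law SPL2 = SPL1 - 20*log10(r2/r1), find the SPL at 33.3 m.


r2/r1 = 33.3/1.9 = 17.5263
Correction = 20*log10(17.5263) = 24.8738 dB
SPL2 = 81.5 - 24.8738 = 56.626 dB


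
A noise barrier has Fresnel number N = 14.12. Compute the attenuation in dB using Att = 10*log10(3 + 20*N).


3 + 20*N = 3 + 20*14.12 = 285.4
Att = 10*log10(285.4) = 24.555 dB


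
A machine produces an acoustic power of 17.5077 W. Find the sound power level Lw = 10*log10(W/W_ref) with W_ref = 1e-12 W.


W / W_ref = 17.5077 / 1e-12 = 1.75077e+13
Lw = 10 * log10(1.75077e+13) = 132.43 dB


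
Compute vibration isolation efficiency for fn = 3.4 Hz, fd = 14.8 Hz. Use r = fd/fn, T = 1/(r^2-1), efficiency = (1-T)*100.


r = 14.8 / 3.4 = 4.35294
r^2 - 1 = 4.35294^2 - 1 = 17.9481
T = 1/17.9481 = 0.0557162
Efficiency = (1 - 0.0557162)*100 = 94.428 %


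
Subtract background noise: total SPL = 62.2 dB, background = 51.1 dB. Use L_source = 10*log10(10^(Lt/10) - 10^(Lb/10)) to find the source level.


10^(62.2/10) = 1.65959e+06
10^(51.1/10) = 128825
Difference = 1.65959e+06 - 128825 = 1.53076e+06
L_source = 10*log10(1.53076e+06) = 61.849 dB


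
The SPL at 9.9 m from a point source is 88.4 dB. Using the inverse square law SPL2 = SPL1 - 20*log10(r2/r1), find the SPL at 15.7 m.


r2/r1 = 15.7/9.9 = 1.58586
Correction = 20*log10(1.58586) = 4.0053 dB
SPL2 = 88.4 - 4.0053 = 84.395 dB


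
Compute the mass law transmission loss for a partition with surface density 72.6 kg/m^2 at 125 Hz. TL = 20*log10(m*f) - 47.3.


m * f = 72.6 * 125 = 9075
20*log10(9075) = 79.1569 dB
TL = 79.1569 - 47.3 = 31.857 dB


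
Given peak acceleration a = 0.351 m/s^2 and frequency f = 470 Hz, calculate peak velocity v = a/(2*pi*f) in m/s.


omega = 2*pi*f = 2*pi*470 = 2953.1 rad/s
v = a / omega = 0.351 / 2953.1 = 0.00011886 m/s


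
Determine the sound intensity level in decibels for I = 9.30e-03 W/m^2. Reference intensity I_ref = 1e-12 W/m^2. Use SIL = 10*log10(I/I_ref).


I / I_ref = 9.30e-03 / 1e-12 = 9.3e+09
SIL = 10 * log10(9.3e+09) = 99.685 dB


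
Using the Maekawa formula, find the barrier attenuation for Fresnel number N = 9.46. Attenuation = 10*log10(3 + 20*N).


3 + 20*N = 3 + 20*9.46 = 192.2
Att = 10*log10(192.2) = 22.838 dB


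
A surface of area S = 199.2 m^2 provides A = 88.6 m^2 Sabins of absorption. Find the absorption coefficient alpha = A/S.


Absorption coefficient = absorbed power / incident power
alpha = A / S = 88.6 / 199.2 = 0.44478


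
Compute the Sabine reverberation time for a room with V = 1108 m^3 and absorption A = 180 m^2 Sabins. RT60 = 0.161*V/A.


RT60 = 0.161 * 1108 / 180 = 0.99104 s


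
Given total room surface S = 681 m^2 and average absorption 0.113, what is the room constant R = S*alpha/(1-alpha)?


R = 681 * 0.113 / (1 - 0.113) = 86.756 m^2


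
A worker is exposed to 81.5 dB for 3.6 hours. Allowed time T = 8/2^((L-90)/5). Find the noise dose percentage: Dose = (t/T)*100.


T_allowed = 8 / 2^((81.5 - 90)/5) = 25.9921 hr
Dose = 3.6 / 25.9921 * 100 = 13.85 %


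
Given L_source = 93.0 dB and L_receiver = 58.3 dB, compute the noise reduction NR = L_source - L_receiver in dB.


NR = L_source - L_receiver (difference between source and receiving room levels)
NR = 93.0 - 58.3 = 34.7 dB


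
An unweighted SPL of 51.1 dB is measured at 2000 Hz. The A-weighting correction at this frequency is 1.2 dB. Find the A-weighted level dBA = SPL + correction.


A-weighting table: 2000 Hz -> 1.2 dB correction
SPL_A = SPL + correction = 51.1 + (1.2) = 52.3 dBA


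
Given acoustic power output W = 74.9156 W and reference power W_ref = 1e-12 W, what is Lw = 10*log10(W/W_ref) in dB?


W / W_ref = 74.9156 / 1e-12 = 7.49156e+13
Lw = 10 * log10(7.49156e+13) = 138.75 dB


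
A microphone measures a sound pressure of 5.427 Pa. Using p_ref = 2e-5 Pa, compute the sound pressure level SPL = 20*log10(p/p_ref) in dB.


p / p_ref = 5.427 / 2e-5 = 271350
SPL = 20 * log10(271350) = 108.67 dB


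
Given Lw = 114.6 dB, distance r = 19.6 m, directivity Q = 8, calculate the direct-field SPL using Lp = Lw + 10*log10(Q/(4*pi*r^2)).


4*pi*r^2 = 4*pi*19.6^2 = 4827.5 m^2
Q / (4*pi*r^2) = 8 / 4827.5 = 0.00165717
Lp = 114.6 + 10*log10(0.00165717) = 86.794 dB


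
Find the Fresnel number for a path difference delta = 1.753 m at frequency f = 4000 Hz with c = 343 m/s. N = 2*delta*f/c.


N = 2*delta*f/c = 2*delta/lambda, where lambda = c/f
lambda = 343 / 4000 = 0.08575 m
N = 2 * 1.753 / 0.08575 = 40.886


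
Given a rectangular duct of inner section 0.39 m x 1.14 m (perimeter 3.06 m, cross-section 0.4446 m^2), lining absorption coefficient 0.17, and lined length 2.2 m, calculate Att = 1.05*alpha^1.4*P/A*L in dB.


alpha^1.4 = 0.17^1.4 = 0.0836813
Attenuation rate = 1.05 * alpha^1.4 * P / A
= 1.05 * 0.0836813 * 3.06 / 0.4446 = 0.604741 dB/m
Total Att = 0.604741 * 2.2 = 1.3304 dB


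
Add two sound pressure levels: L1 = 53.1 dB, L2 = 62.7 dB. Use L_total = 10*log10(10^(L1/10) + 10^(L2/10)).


10^(53.1/10) = 204174
10^(62.7/10) = 1.86209e+06
Sum = 204174 + 1.86209e+06 = 2.06626e+06
L_total = 10*log10(2.06626e+06) = 63.152 dB


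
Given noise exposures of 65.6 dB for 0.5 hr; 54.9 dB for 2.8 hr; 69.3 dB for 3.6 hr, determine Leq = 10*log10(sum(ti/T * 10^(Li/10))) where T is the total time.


T_total = 0.5 + 2.8 + 3.6 = 6.9 hr
(0.5/6.9) * 10^(65.6/10) = 263100
(2.8/6.9) * 10^(54.9/10) = 125403
(3.6/6.9) * 10^(69.3/10) = 4.44072e+06
Sum = 263100 + 125403 + 4.44072e+06 = 4.82922e+06
Leq = 10*log10(4.82922e+06) = 66.839 dB


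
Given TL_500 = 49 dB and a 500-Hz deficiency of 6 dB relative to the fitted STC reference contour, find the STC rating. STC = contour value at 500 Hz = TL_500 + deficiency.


By ASTM E413, STC = value of the fitted reference contour at 500 Hz.
Contour value at 500 Hz = TL_500 + deficiency = 49 + 6 = 55
STC = 55


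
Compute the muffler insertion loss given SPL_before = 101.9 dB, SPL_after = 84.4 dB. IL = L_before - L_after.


Insertion loss = SPL without muffler - SPL with muffler
IL = 101.9 - 84.4 = 17.5 dB


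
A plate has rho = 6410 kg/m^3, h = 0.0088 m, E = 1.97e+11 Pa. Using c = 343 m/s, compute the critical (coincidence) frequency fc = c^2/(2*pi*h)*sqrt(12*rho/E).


12*rho/E = 12*6410/1.97e+11 = 3.90457e-07
sqrt(12*rho/E) = sqrt(3.90457e-07) = 0.000624866
c^2/(2*pi*h) = 343^2/(2*pi*0.0088) = 2.12777e+06
fc = 2.12777e+06 * 0.000624866 = 1329.6 Hz


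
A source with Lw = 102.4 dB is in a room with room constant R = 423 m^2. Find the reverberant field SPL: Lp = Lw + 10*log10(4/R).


4/R = 4/423 = 0.00945626
Lp = 102.4 + 10*log10(0.00945626) = 82.157 dB


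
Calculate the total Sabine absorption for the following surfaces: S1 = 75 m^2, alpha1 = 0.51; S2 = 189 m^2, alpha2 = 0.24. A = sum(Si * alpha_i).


75 * 0.51 = 38.25
189 * 0.24 = 45.36
A_total = 38.25 + 45.36 = 83.61 m^2


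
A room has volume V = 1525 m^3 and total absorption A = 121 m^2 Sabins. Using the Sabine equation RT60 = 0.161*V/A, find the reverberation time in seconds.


RT60 = 0.161 * 1525 / 121 = 2.0291 s


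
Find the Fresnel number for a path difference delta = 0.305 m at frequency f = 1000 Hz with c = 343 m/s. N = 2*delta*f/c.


N = 2*delta*f/c = 2*delta/lambda, where lambda = c/f
lambda = 343 / 1000 = 0.343 m
N = 2 * 0.305 / 0.343 = 1.7784


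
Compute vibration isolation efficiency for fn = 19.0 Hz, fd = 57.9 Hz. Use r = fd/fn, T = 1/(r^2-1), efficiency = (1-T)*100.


r = 57.9 / 19.0 = 3.04737
r^2 - 1 = 3.04737^2 - 1 = 8.28646
T = 1/8.28646 = 0.120679
Efficiency = (1 - 0.120679)*100 = 87.932 %


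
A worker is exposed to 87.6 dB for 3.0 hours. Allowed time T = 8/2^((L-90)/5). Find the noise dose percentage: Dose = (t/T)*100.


T_allowed = 8 / 2^((87.6 - 90)/5) = 11.1579 hr
Dose = 3.0 / 11.1579 * 100 = 26.887 %


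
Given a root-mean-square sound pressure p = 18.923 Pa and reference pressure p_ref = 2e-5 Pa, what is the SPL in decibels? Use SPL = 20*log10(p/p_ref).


p / p_ref = 18.923 / 2e-5 = 946150
SPL = 20 * log10(946150) = 119.52 dB


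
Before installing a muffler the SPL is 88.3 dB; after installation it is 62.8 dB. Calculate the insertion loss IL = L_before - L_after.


Insertion loss = SPL without muffler - SPL with muffler
IL = 88.3 - 62.8 = 25.5 dB


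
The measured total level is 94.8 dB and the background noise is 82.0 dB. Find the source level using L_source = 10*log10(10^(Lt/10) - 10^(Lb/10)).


10^(94.8/10) = 3.01995e+09
10^(82.0/10) = 1.58489e+08
Difference = 3.01995e+09 - 1.58489e+08 = 2.86146e+09
L_source = 10*log10(2.86146e+09) = 94.566 dB


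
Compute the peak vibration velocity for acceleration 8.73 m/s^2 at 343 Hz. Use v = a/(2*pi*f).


omega = 2*pi*f = 2*pi*343 = 2155.13 rad/s
v = a / omega = 8.73 / 2155.13 = 0.0040508 m/s


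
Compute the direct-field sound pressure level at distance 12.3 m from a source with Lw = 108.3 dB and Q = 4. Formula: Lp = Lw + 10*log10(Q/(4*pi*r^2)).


4*pi*r^2 = 4*pi*12.3^2 = 1901.17 m^2
Q / (4*pi*r^2) = 4 / 1901.17 = 0.00210397
Lp = 108.3 + 10*log10(0.00210397) = 81.53 dB


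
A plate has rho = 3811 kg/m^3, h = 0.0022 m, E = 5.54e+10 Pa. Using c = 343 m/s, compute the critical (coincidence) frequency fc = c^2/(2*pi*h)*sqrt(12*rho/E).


12*rho/E = 12*3811/5.54e+10 = 8.25487e-07
sqrt(12*rho/E) = sqrt(8.25487e-07) = 0.000908563
c^2/(2*pi*h) = 343^2/(2*pi*0.0022) = 8.5111e+06
fc = 8.5111e+06 * 0.000908563 = 7732.9 Hz


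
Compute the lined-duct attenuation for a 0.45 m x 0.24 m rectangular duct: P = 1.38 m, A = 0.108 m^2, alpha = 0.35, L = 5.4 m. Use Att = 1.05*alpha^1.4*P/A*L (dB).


alpha^1.4 = 0.35^1.4 = 0.229983
Attenuation rate = 1.05 * alpha^1.4 * P / A
= 1.05 * 0.229983 * 1.38 / 0.108 = 3.08561 dB/m
Total Att = 3.08561 * 5.4 = 16.662 dB


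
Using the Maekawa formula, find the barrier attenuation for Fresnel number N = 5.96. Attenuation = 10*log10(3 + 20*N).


3 + 20*N = 3 + 20*5.96 = 122.2
Att = 10*log10(122.2) = 20.871 dB


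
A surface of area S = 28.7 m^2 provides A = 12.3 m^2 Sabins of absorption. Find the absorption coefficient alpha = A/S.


Absorption coefficient = absorbed power / incident power
alpha = A / S = 12.3 / 28.7 = 0.42857


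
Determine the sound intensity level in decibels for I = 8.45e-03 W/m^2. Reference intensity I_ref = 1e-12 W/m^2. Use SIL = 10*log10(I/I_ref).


I / I_ref = 8.45e-03 / 1e-12 = 8.45e+09
SIL = 10 * log10(8.45e+09) = 99.269 dB


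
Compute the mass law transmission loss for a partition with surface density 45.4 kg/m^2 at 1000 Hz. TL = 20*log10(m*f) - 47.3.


m * f = 45.4 * 1000 = 45400
20*log10(45400) = 93.1411 dB
TL = 93.1411 - 47.3 = 45.841 dB


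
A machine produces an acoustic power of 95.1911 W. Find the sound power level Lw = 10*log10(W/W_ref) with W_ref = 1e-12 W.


W / W_ref = 95.1911 / 1e-12 = 9.51911e+13
Lw = 10 * log10(9.51911e+13) = 139.79 dB


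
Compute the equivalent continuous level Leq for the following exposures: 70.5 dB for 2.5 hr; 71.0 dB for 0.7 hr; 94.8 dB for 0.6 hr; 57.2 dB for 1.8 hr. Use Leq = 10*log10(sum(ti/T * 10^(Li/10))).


T_total = 2.5 + 0.7 + 0.6 + 1.8 = 5.6 hr
(2.5/5.6) * 10^(70.5/10) = 5.00901e+06
(0.7/5.6) * 10^(71.0/10) = 1.57366e+06
(0.6/5.6) * 10^(94.8/10) = 3.23566e+08
(1.8/5.6) * 10^(57.2/10) = 168688
Sum = 5.00901e+06 + 1.57366e+06 + 3.23566e+08 + 168688 = 3.30317e+08
Leq = 10*log10(3.30317e+08) = 85.189 dB


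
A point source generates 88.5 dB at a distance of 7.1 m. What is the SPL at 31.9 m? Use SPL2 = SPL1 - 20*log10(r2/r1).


r2/r1 = 31.9/7.1 = 4.49296
Correction = 20*log10(4.49296) = 13.0507 dB
SPL2 = 88.5 - 13.0507 = 75.449 dB


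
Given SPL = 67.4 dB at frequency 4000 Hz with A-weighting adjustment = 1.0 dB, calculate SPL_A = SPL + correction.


A-weighting table: 4000 Hz -> 1.0 dB correction
SPL_A = SPL + correction = 67.4 + (1.0) = 68.4 dBA


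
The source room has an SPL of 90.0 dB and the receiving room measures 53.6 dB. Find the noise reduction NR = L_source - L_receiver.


NR = L_source - L_receiver (difference between source and receiving room levels)
NR = 90.0 - 53.6 = 36.4 dB


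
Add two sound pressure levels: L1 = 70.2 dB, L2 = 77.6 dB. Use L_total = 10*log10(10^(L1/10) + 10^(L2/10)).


10^(70.2/10) = 1.04713e+07
10^(77.6/10) = 5.7544e+07
Sum = 1.04713e+07 + 5.7544e+07 = 6.80153e+07
L_total = 10*log10(6.80153e+07) = 78.326 dB


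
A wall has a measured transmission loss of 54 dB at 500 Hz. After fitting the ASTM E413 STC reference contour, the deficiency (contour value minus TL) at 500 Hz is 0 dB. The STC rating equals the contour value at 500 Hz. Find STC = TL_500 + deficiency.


By ASTM E413, STC = value of the fitted reference contour at 500 Hz.
Contour value at 500 Hz = TL_500 + deficiency = 54 + 0 = 54
STC = 54


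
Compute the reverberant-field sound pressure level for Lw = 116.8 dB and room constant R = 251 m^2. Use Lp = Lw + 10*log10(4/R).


4/R = 4/251 = 0.0159363
Lp = 116.8 + 10*log10(0.0159363) = 98.824 dB


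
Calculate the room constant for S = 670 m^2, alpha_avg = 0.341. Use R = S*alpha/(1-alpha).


R = 670 * 0.341 / (1 - 0.341) = 346.69 m^2


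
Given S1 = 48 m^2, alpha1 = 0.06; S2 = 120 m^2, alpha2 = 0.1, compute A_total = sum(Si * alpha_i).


48 * 0.06 = 2.88
120 * 0.1 = 12
A_total = 2.88 + 12 = 14.88 m^2


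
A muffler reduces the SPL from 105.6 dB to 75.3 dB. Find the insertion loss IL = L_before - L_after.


Insertion loss = SPL without muffler - SPL with muffler
IL = 105.6 - 75.3 = 30.3 dB


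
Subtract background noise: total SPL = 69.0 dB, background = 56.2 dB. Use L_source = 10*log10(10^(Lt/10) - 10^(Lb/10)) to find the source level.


10^(69.0/10) = 7.94328e+06
10^(56.2/10) = 416869
Difference = 7.94328e+06 - 416869 = 7.52641e+06
L_source = 10*log10(7.52641e+06) = 68.766 dB


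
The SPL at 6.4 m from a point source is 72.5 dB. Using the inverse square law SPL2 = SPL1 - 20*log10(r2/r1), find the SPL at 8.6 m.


r2/r1 = 8.6/6.4 = 1.34375
Correction = 20*log10(1.34375) = 2.56637 dB
SPL2 = 72.5 - 2.56637 = 69.934 dB


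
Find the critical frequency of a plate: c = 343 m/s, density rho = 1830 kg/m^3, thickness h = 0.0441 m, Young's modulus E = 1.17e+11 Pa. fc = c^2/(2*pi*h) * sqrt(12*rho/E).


12*rho/E = 12*1830/1.17e+11 = 1.87692e-07
sqrt(12*rho/E) = sqrt(1.87692e-07) = 0.000433234
c^2/(2*pi*h) = 343^2/(2*pi*0.0441) = 424590
fc = 424590 * 0.000433234 = 183.95 Hz


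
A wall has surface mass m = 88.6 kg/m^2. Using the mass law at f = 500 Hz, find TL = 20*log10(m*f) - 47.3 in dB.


m * f = 88.6 * 500 = 44300
20*log10(44300) = 92.9281 dB
TL = 92.9281 - 47.3 = 45.628 dB


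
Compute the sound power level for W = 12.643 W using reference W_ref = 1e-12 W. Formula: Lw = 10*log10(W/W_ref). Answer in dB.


W / W_ref = 12.643 / 1e-12 = 1.2643e+13
Lw = 10 * log10(1.2643e+13) = 131.02 dB


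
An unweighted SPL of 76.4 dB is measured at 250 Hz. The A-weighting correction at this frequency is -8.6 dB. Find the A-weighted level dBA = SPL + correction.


A-weighting table: 250 Hz -> -8.6 dB correction
SPL_A = SPL + correction = 76.4 + (-8.6) = 67.8 dBA


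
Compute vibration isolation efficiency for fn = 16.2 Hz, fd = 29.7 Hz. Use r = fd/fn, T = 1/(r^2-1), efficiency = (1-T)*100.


r = 29.7 / 16.2 = 1.83333
r^2 - 1 = 1.83333^2 - 1 = 2.3611
T = 1/2.3611 = 0.423531
Efficiency = (1 - 0.423531)*100 = 57.647 %


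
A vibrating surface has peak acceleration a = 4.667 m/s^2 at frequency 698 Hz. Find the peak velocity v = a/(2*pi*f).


omega = 2*pi*f = 2*pi*698 = 4385.66 rad/s
v = a / omega = 4.667 / 4385.66 = 0.0010641 m/s


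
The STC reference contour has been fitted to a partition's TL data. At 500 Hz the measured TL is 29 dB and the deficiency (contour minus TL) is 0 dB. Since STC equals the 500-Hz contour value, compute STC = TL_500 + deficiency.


By ASTM E413, STC = value of the fitted reference contour at 500 Hz.
Contour value at 500 Hz = TL_500 + deficiency = 29 + 0 = 29
STC = 29


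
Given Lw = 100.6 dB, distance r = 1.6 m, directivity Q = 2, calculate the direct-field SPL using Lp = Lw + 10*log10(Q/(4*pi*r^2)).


4*pi*r^2 = 4*pi*1.6^2 = 32.1699 m^2
Q / (4*pi*r^2) = 2 / 32.1699 = 0.0621699
Lp = 100.6 + 10*log10(0.0621699) = 88.536 dB


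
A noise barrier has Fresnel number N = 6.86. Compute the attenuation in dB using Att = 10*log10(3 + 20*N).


3 + 20*N = 3 + 20*6.86 = 140.2
Att = 10*log10(140.2) = 21.467 dB


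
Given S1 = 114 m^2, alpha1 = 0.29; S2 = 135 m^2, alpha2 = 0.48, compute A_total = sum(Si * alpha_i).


114 * 0.29 = 33.06
135 * 0.48 = 64.8
A_total = 33.06 + 64.8 = 97.86 m^2


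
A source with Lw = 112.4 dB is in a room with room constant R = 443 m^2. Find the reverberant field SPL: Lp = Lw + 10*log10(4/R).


4/R = 4/443 = 0.00902935
Lp = 112.4 + 10*log10(0.00902935) = 91.957 dB


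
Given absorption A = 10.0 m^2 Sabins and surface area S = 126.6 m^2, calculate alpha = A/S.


Absorption coefficient = absorbed power / incident power
alpha = A / S = 10.0 / 126.6 = 0.078989


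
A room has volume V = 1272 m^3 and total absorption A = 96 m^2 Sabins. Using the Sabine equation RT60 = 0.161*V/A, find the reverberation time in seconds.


RT60 = 0.161 * 1272 / 96 = 2.1332 s


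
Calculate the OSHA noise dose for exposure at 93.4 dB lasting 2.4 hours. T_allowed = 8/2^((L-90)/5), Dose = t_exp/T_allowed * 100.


T_allowed = 8 / 2^((93.4 - 90)/5) = 4.99332 hr
Dose = 2.4 / 4.99332 * 100 = 48.064 %


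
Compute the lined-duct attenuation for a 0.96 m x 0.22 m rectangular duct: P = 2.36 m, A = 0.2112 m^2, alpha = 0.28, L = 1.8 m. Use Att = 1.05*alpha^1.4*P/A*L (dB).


alpha^1.4 = 0.28^1.4 = 0.168276
Attenuation rate = 1.05 * alpha^1.4 * P / A
= 1.05 * 0.168276 * 2.36 / 0.2112 = 1.97437 dB/m
Total Att = 1.97437 * 1.8 = 3.5539 dB


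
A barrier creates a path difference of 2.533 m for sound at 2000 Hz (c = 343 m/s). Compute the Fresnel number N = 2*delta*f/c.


N = 2*delta*f/c = 2*delta/lambda, where lambda = c/f
lambda = 343 / 2000 = 0.1715 m
N = 2 * 2.533 / 0.1715 = 29.539


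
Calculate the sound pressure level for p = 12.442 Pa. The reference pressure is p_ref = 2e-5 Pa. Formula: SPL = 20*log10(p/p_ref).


p / p_ref = 12.442 / 2e-5 = 622100
SPL = 20 * log10(622100) = 115.88 dB


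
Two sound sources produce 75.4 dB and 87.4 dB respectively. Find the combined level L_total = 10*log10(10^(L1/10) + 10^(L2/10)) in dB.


10^(75.4/10) = 3.46737e+07
10^(87.4/10) = 5.49541e+08
Sum = 3.46737e+07 + 5.49541e+08 = 5.84215e+08
L_total = 10*log10(5.84215e+08) = 87.666 dB


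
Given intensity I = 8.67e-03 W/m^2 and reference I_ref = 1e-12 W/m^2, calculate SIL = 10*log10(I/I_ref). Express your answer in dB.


I / I_ref = 8.67e-03 / 1e-12 = 8.67e+09
SIL = 10 * log10(8.67e+09) = 99.38 dB


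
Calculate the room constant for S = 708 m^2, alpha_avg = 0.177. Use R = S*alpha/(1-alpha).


R = 708 * 0.177 / (1 - 0.177) = 152.27 m^2


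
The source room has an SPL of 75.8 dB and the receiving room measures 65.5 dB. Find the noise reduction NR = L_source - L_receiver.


NR = L_source - L_receiver (difference between source and receiving room levels)
NR = 75.8 - 65.5 = 10.3 dB


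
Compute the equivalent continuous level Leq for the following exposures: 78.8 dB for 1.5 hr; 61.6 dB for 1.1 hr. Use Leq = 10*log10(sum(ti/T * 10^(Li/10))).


T_total = 1.5 + 1.1 = 2.6 hr
(1.5/2.6) * 10^(78.8/10) = 4.37641e+07
(1.1/2.6) * 10^(61.6/10) = 611532
Sum = 4.37641e+07 + 611532 = 4.43756e+07
Leq = 10*log10(4.43756e+07) = 76.471 dB


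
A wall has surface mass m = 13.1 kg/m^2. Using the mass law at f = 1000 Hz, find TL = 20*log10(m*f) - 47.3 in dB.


m * f = 13.1 * 1000 = 13100
20*log10(13100) = 82.3454 dB
TL = 82.3454 - 47.3 = 35.045 dB


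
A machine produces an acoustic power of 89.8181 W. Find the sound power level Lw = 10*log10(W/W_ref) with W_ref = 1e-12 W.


W / W_ref = 89.8181 / 1e-12 = 8.98181e+13
Lw = 10 * log10(8.98181e+13) = 139.53 dB


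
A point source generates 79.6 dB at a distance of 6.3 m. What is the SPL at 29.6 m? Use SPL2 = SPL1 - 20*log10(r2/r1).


r2/r1 = 29.6/6.3 = 4.69841
Correction = 20*log10(4.69841) = 13.439 dB
SPL2 = 79.6 - 13.439 = 66.161 dB


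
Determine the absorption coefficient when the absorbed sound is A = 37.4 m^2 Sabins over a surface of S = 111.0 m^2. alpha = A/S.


Absorption coefficient = absorbed power / incident power
alpha = A / S = 37.4 / 111.0 = 0.33694


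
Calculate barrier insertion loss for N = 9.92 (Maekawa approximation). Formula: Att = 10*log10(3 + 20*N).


3 + 20*N = 3 + 20*9.92 = 201.4
Att = 10*log10(201.4) = 23.041 dB


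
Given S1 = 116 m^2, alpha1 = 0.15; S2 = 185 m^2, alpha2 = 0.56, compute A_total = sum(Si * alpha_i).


116 * 0.15 = 17.4
185 * 0.56 = 103.6
A_total = 17.4 + 103.6 = 121 m^2


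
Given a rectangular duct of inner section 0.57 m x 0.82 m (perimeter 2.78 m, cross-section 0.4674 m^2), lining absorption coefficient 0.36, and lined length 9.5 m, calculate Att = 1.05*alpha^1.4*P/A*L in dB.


alpha^1.4 = 0.36^1.4 = 0.239234
Attenuation rate = 1.05 * alpha^1.4 * P / A
= 1.05 * 0.239234 * 2.78 / 0.4674 = 1.49406 dB/m
Total Att = 1.49406 * 9.5 = 14.194 dB


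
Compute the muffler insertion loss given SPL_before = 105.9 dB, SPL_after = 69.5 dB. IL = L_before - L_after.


Insertion loss = SPL without muffler - SPL with muffler
IL = 105.9 - 69.5 = 36.4 dB


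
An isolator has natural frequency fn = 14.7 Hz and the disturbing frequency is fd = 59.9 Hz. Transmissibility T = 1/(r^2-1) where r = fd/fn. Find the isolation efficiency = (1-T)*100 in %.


r = 59.9 / 14.7 = 4.07483
r^2 - 1 = 4.07483^2 - 1 = 15.6042
T = 1/15.6042 = 0.0640853
Efficiency = (1 - 0.0640853)*100 = 93.591 %


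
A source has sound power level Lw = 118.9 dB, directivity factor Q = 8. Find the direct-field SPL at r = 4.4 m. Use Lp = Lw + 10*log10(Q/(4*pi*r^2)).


4*pi*r^2 = 4*pi*4.4^2 = 243.285 m^2
Q / (4*pi*r^2) = 8 / 243.285 = 0.0328832
Lp = 118.9 + 10*log10(0.0328832) = 104.07 dB


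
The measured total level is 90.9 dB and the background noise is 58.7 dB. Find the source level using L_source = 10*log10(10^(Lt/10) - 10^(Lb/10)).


10^(90.9/10) = 1.23027e+09
10^(58.7/10) = 741310
Difference = 1.23027e+09 - 741310 = 1.22953e+09
L_source = 10*log10(1.22953e+09) = 90.897 dB


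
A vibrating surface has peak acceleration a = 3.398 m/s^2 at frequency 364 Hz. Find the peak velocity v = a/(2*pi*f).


omega = 2*pi*f = 2*pi*364 = 2287.08 rad/s
v = a / omega = 3.398 / 2287.08 = 0.0014857 m/s


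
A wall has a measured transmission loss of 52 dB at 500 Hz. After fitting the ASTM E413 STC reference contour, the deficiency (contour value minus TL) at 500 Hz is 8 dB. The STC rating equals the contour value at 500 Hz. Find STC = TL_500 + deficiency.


By ASTM E413, STC = value of the fitted reference contour at 500 Hz.
Contour value at 500 Hz = TL_500 + deficiency = 52 + 8 = 60
STC = 60


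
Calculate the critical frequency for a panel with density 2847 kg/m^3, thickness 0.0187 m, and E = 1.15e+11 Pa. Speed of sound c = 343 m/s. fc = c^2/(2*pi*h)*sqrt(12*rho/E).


12*rho/E = 12*2847/1.15e+11 = 2.97078e-07
sqrt(12*rho/E) = sqrt(2.97078e-07) = 0.000545049
c^2/(2*pi*h) = 343^2/(2*pi*0.0187) = 1.00131e+06
fc = 1.00131e+06 * 0.000545049 = 545.76 Hz


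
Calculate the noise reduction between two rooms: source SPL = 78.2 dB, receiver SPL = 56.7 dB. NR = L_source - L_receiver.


NR = L_source - L_receiver (difference between source and receiving room levels)
NR = 78.2 - 56.7 = 21.5 dB


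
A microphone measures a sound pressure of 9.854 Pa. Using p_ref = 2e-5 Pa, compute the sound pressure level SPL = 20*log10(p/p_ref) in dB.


p / p_ref = 9.854 / 2e-5 = 492700
SPL = 20 * log10(492700) = 113.85 dB


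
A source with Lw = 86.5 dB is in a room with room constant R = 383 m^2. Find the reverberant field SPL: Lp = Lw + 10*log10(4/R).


4/R = 4/383 = 0.0104439
Lp = 86.5 + 10*log10(0.0104439) = 66.689 dB
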